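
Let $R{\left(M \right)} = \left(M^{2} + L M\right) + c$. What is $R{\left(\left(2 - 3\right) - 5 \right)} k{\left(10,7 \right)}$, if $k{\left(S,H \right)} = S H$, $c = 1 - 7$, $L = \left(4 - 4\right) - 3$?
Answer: $3360$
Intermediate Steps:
$L = -3$ ($L = 0 - 3 = -3$)
$c = -6$
$R{\left(M \right)} = -6 + M^{2} - 3 M$ ($R{\left(M \right)} = \left(M^{2} - 3 M\right) - 6 = -6 + M^{2} - 3 M$)
$k{\left(S,H \right)} = H S$
$R{\left(\left(2 - 3\right) - 5 \right)} k{\left(10,7 \right)} = \left(-6 + \left(\left(2 - 3\right) - 5\right)^{2} - 3 \left(\left(2 - 3\right) - 5\right)\right) 7 \cdot 10 = \left(-6 + \left(-1 - 5\right)^{2} - 3 \left(-1 - 5\right)\right) 70 = \left(-6 + \left(-6\right)^{2} - -18\right) 70 = \left(-6 + 36 + 18\right) 70 = 48 \cdot 70 = 3360$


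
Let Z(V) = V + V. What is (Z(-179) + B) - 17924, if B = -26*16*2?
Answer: -19114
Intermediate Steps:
Z(V) = 2*V
B = -832 (B = -416*2 = -832)
(Z(-179) + B) - 17924 = (2*(-179) - 832) - 17924 = (-358 - 832) - 17924 = -1190 - 17924 = -19114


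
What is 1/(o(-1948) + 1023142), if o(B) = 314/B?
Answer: 974/996540151 ≈ 9.7738e-7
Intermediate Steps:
1/(o(-1948) + 1023142) = 1/(314/(-1948) + 1023142) = 1/(314*(-1/1948) + 1023142) = 1/(-157/974 + 1023142) = 1/(996540151/974) = 974/996540151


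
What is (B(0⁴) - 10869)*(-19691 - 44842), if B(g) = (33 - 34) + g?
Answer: 701473710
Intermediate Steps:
B(g) = -1 + g
(B(0⁴) - 10869)*(-19691 - 44842) = ((-1 + 0⁴) - 10869)*(-19691 - 44842) = ((-1 + 0) - 10869)*(-64533) = (-1 - 10869)*(-64533) = -10870*(-64533) = 701473710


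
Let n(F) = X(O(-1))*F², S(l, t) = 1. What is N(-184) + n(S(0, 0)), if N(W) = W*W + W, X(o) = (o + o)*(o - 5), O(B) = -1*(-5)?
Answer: 33672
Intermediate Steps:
O(B) = 5
X(o) = 2*o*(-5 + o) (X(o) = (2*o)*(-5 + o) = 2*o*(-5 + o))
N(W) = W + W² (N(W) = W² + W = W + W²)
n(F) = 0 (n(F) = (2*5*(-5 + 5))*F² = (2*5*0)*F² = 0*F² = 0)
N(-184) + n(S(0, 0)) = -184*(1 - 184) + 0 = -184*(-183) + 0 = 33672 + 0 = 33672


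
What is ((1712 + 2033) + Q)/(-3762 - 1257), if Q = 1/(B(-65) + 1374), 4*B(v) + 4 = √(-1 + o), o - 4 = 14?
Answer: -112956887983/151383313893 + 4*√17/151383313893 ≈ -0.74616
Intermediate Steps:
o = 18 (o = 4 + 14 = 18)
B(v) = -1 + √17/4 (B(v) = -1 + √(-1 + 18)/4 = -1 + √17/4)
Q = 1/(1373 + √17/4) (Q = 1/((-1 + √17/4) + 1374) = 1/(1373 + √17/4) ≈ 0.00072779)
((1712 + 2033) + Q)/(-3762 - 1257) = ((1712 + 2033) + (21968/30162047 - 4*√17/30162047))/(-3762 - 1257) = (3745 + (21968/30162047 - 4*√17/30162047))/(-5019) = (112956887983/30162047 - 4*√17/30162047)*(-1/5019) = -112956887983/151383313893 + 4*√17/151383313893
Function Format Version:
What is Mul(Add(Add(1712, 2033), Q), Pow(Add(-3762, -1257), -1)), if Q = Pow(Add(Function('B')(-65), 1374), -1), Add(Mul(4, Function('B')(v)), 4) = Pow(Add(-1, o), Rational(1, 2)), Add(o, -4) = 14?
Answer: Add(Rational(-112956887983, 151383313893), Mul(Rational(4, 151383313893), Pow(17, Rational(1, 2)))) ≈ -0.74616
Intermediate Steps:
o = 18 (o = Add(4, 14) = 18)
Function('B')(v) = Add(-1, Mul(Rational(1, 4), Pow(17, Rational(1, 2)))) (Function('B')(v) = Add(-1, Mul(Rational(1, 4), Pow(Add(-1, 18), Rational(1, 2)))) = Add(-1, Mul(Rational(1, 4), Pow(17, Rational(1, 2)))))
Q = Pow(Add(1373, Mul(Rational(1, 4), Pow(17, Rational(1, 2)))), -1) (Q = Pow(Add(Add(-1, Mul(Rational(1, 4), Pow(17, Rational(1, 2)))), 1374), -1) = Pow(Add(1373, Mul(Rational(1, 4), Pow(17, Rational(1, 2)))), -1) ≈ 0.00072779)
Mul(Add(Add(1712, 2033), Q), Pow(Add(-3762, -1257), -1)) = Mul(Add(Add(1712, 2033), Add(Rational(21968, 30162047), Mul(Rational(-4, 30162047), Pow(17, Rational(1, 2))))), Pow(Add(-3762, -1257), -1)) = Mul(Add(3745, Add(Rational(21968, 30162047), Mul(Rational(-4, 30162047), Pow(17, Rational(1, 2))))), Pow(-5019, -1)) = Mul(Add(Rational(112956887983, 30162047), Mul(Rational(-4, 30162047), Pow(17, Rational(1, 2)))), Rational(-1, 5019)) = Add(Rational(-112956887983, 151383313893), Mul(Rational(4, 151383313893), Pow(17, Rational(1, 2))))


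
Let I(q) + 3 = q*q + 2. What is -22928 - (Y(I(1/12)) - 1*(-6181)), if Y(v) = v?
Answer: -4191553/144 ≈ -29108.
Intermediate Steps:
I(q) = -1 + q² (I(q) = -3 + (q*q + 2) = -3 + (q² + 2) = -3 + (2 + q²) = -1 + q²)
-22928 - (Y(I(1/12)) - 1*(-6181)) = -22928 - ((-1 + (1/12)²) - 1*(-6181)) = -22928 - ((-1 + (1/12)²) + 6181) = -22928 - ((-1 + 1/144) + 6181) = -22928 - (-143/144 + 6181) = -22928 - 1*889921/144 = -22928 - 889921/144 = -4191553/144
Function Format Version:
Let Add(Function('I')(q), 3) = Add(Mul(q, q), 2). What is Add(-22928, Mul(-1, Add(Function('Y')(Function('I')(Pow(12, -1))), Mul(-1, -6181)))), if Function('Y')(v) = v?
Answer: Rational(-4191553, 144) ≈ -29108.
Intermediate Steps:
Function('I')(q) = Add(-1, Pow(q, 2)) (Function('I')(q) = Add(-3, Add(Mul(q, q), 2)) = Add(-3, Add(Pow(q, 2), 2)) = Add(-3, Add(2, Pow(q, 2))) = Add(-1, Pow(q, 2)))
Add(-22928, Mul(-1, Add(Function('Y')(Function('I')(Pow(12, -1))), Mul(-1, -6181)))) = Add(-22928, Mul(-1, Add(Add(-1, Pow(Pow(12, -1), 2)), Mul(-1, -6181)))) = Add(-22928, Mul(-1, Add(Add(-1, Pow(Rational(1, 12), 2)), 6181))) = Add(-22928, Mul(-1, Add(Add(-1, Rational(1, 144)), 6181))) = Add(-22928, Mul(-1, Add(Rational(-143, 144), 6181))) = Add(-22928, Mul(-1, Rational(889921, 144))) = Add(-22928, Rational(-889921, 144)) = Rational(-4191553, 144)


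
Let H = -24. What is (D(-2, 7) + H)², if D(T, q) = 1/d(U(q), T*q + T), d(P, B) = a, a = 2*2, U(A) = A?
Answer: 9025/16 ≈ 564.06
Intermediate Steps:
a = 4
d(P, B) = 4
D(T, q) = ¼ (D(T, q) = 1/4 = ¼)
(D(-2, 7) + H)² = (¼ - 24)² = (-95/4)² = 9025/16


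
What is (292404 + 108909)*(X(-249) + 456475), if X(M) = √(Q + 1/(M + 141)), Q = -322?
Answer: 183189351675 + 133771*I*√104331/6 ≈ 1.8319e+11 + 7.2014e+6*I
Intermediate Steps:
X(M) = √(-322 + 1/(141 + M)) (X(M) = √(-322 + 1/(M + 141)) = √(-322 + 1/(141 + M)))
(292404 + 108909)*(X(-249) + 456475) = (292404 + 108909)*(√((-45401 - 322*(-249))/(141 - 249)) + 456475) = 401313*(√((-45401 + 80178)/(-108)) + 456475) = 401313*(√(-1/108*34777) + 456475) = 401313*(√(-34777/108) + 456475) = 401313*(I*√104331/18 + 456475) = 401313*(456475 + I*√104331/18) = 183189351675 + 133771*I*√104331/6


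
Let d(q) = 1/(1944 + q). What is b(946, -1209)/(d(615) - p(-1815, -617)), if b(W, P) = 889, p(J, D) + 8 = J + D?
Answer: 2274951/6243961 ≈ 0.36434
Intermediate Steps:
p(J, D) = -8 + D + J (p(J, D) = -8 + (J + D) = -8 + (D + J) = -8 + D + J)
b(946, -1209)/(d(615) - p(-1815, -617)) = 889/(1/(1944 + 615) - (-8 - 617 - 1815)) = 889/(1/2559 - 1*(-2440)) = 889/(1/2559 + 2440) = 889/(6243961/2559) = 889*(2559/6243961) = 2274951/6243961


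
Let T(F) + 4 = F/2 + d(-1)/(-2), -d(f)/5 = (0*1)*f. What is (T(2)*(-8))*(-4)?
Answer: -96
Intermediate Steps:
d(f) = 0 (d(f) = -5*0*1*f = -0*f = -5*0 = 0)
T(F) = -4 + F/2 (T(F) = -4 + (F/2 + 0/(-2)) = -4 + (F*(½) + 0*(-½)) = -4 + (F/2 + 0) = -4 + F/2)
(T(2)*(-8))*(-4) = ((-4 + (½)*2)*(-8))*(-4) = ((-4 + 1)*(-8))*(-4) = -3*(-8)*(-4) = 24*(-4) = -96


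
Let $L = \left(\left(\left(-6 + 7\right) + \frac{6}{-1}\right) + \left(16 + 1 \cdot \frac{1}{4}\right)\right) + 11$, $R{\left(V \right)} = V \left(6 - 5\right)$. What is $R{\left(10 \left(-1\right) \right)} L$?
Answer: $- \frac{445}{2} \approx -222.5$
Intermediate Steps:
$R{\left(V \right)} = V$ ($R{\left(V \right)} = V 1 = V$)
$L = \frac{89}{4}$ ($L = \left(\left(1 + 6 \left(-1\right)\right) + \left(16 + 1 \cdot \frac{1}{4}\right)\right) + 11 = \left(\left(1 - 6\right) + \left(16 + \frac{1}{4}\right)\right) + 11 = \left(-5 + \frac{65}{4}\right) + 11 = \frac{45}{4} + 11 = \frac{89}{4} \approx 22.25$)
$R{\left(10 \left(-1\right) \right)} L = 10 \left(-1\right) \frac{89}{4} = \left(-10\right) \frac{89}{4} = - \frac{445}{2}$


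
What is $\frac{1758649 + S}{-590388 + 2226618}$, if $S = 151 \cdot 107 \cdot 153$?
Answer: $\frac{423067}{163623} \approx 2.5856$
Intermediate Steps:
$S = 2472021$ ($S = 16157 \cdot 153 = 2472021$)
$\frac{1758649 + S}{-590388 + 2226618} = \frac{1758649 + 2472021}{-590388 + 2226618} = \frac{4230670}{1636230} = 4230670 \cdot \frac{1}{1636230} = \frac{423067}{163623}$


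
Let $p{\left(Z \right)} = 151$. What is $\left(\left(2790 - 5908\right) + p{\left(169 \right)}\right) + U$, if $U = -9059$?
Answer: $-12026$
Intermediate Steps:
$\left(\left(2790 - 5908\right) + p{\left(169 \right)}\right) + U = \left(\left(2790 - 5908\right) + 151\right) - 9059 = \left(-3118 + 151\right) - 9059 = -2967 - 9059 = -12026$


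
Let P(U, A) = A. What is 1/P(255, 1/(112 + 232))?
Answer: 344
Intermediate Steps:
1/P(255, 1/(112 + 232)) = 1/(1/(112 + 232)) = 1/(1/344) = 344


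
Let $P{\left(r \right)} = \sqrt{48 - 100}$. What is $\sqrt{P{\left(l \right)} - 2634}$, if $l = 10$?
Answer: $\sqrt{-2634 + 2 i \sqrt{13}} \approx 0.07025 + 51.323 i$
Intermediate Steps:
$P{\left(r \right)} = 2 i \sqrt{13}$ ($P{\left(r \right)} = \sqrt{-52} = 2 i \sqrt{13}$)
$\sqrt{P{\left(l \right)} - 2634} = \sqrt{2 i \sqrt{13} - 2634} = \sqrt{-2634 + 2 i \sqrt{13}}$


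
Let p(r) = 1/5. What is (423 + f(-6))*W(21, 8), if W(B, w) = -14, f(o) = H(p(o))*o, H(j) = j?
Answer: -29526/5 ≈ -5905.2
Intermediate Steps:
p(r) = ⅕
f(o) = o/5
(423 + f(-6))*W(21, 8) = (423 + (⅕)*(-6))*(-14) = (423 - 6/5)*(-14) = (2109/5)*(-14) = -29526/5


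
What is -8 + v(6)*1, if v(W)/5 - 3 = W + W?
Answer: 67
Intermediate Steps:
v(W) = 15 + 10*W (v(W) = 15 + 5*(W + W) = 15 + 5*(2*W) = 15 + 10*W)
-8 + v(6)*1 = -8 + (15 + 10*6)*1 = -8 + (15 + 60)*1 = -8 + 75*1 = -8 + 75 = 67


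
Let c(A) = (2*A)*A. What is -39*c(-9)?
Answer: -6318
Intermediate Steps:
c(A) = 2*A**2
-39*c(-9) = -78*(-9)**2 = -78*81 = -39*162 = -6318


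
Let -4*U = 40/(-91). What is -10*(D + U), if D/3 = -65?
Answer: 177350/91 ≈ 1948.9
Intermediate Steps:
U = 10/91 (U = -10/(-91) = -10*(-1)/91 = -1/4*(-40/91) = 10/91 ≈ 0.10989)
D = -195 (D = 3*(-65) = -195)
-10*(D + U) = -10*(-195 + 10/91) = -10*(-17735/91) = 177350/91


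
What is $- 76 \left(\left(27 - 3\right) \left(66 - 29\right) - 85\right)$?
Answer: $-61028$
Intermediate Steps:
$- 76 \left(\left(27 - 3\right) \left(66 - 29\right) - 85\right) = - 76 \left(24 \cdot 37 - 85\right) = - 76 \left(888 - 85\right) = \left(-76\right) 803 = -61028$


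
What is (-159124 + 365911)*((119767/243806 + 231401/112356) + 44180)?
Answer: 41712231697277197301/4565511156 ≈ 9.1364e+9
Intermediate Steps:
(-159124 + 365911)*((119767/243806 + 231401/112356) + 44180) = 206787*((119767*(1/243806) + 231401*(1/112356)) + 44180) = 206787*((119767/243806 + 231401/112356) + 44180) = 206787*(34936746629/13696533468 + 44180) = 206787*(605147785362869/13696533468) = 41712231697277197301/4565511156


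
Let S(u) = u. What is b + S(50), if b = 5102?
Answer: 5152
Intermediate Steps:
b + S(50) = 5102 + 50 = 5152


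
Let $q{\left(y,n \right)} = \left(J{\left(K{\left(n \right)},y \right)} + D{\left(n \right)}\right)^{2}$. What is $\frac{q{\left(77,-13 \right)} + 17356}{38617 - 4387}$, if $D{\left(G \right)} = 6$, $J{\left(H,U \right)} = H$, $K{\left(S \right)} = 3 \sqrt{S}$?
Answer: $\frac{3455}{6846} + \frac{6 i \sqrt{13}}{5705} \approx 0.50467 + 0.003792 i$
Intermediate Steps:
$q{\left(y,n \right)} = \left(6 + 3 \sqrt{n}\right)^{2}$ ($q{\left(y,n \right)} = \left(3 \sqrt{n} + 6\right)^{2} = \left(6 + 3 \sqrt{n}\right)^{2}$)
$\frac{q{\left(77,-13 \right)} + 17356}{38617 - 4387} = \frac{9 \left(2 + \sqrt{-13}\right)^{2} + 17356}{38617 - 4387} = \frac{9 \left(2 + i \sqrt{13}\right)^{2} + 17356}{34230} = \left(17356 + 9 \left(2 + i \sqrt{13}\right)^{2}\right) \frac{1}{34230} = \frac{8678}{17115} + \frac{3 \left(2 + i \sqrt{13}\right)^{2}}{11410}$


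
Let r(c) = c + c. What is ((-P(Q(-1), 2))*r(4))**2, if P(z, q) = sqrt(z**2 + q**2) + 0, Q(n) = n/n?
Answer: 320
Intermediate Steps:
Q(n) = 1
P(z, q) = sqrt(q**2 + z**2) (P(z, q) = sqrt(q**2 + z**2) + 0 = sqrt(q**2 + z**2))
r(c) = 2*c
((-P(Q(-1), 2))*r(4))**2 = ((-sqrt(2**2 + 1**2))*(2*4))**2 = (-sqrt(4 + 1)*8)**2 = (-sqrt(5)*8)**2 = (-8*sqrt(5))**2 = 320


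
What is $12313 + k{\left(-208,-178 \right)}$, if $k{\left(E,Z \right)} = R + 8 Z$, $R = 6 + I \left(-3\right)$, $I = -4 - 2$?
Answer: $10913$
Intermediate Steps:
$I = -6$ ($I = -4 - 2 = -6$)
$R = 24$ ($R = 6 - -18 = 6 + 18 = 24$)
$k{\left(E,Z \right)} = 24 + 8 Z$
$12313 + k{\left(-208,-178 \right)} = 12313 + \left(24 + 8 \left(-178\right)\right) = 12313 + \left(24 - 1424\right) = 12313 - 1400 = 10913$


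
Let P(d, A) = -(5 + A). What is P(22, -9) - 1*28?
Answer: -24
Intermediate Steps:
P(d, A) = -5 - A
P(22, -9) - 1*28 = (-5 - 1*(-9)) - 1*28 = (-5 + 9) - 28 = 4 - 28 = -24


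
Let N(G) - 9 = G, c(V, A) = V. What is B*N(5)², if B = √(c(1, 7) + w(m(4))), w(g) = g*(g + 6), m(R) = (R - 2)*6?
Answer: 196*√217 ≈ 2887.3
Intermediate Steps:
m(R) = -12 + 6*R (m(R) = (-2 + R)*6 = -12 + 6*R)
N(G) = 9 + G
w(g) = g*(6 + g)
B = √217 (B = √(1 + (-12 + 6*4)*(6 + (-12 + 6*4))) = √(1 + (-12 + 24)*(6 + (-12 + 24))) = √(1 + 12*(6 + 12)) = √(1 + 12*18) = √(1 + 216) = √217 ≈ 14.731)
B*N(5)² = √217*(9 + 5)² = √217*14² = √217*196 = 196*√217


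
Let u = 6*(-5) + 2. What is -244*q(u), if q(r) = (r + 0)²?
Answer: -191296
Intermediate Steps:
u = -28 (u = -30 + 2 = -28)
q(r) = r²
-244*q(u) = -244*(-28)² = -244*784 = -191296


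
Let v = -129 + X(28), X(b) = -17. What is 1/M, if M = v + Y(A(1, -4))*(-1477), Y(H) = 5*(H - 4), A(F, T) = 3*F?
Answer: 1/7239 ≈ 0.00013814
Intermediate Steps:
Y(H) = -20 + 5*H (Y(H) = 5*(-4 + H) = -20 + 5*H)
v = -146 (v = -129 - 17 = -146)
M = 7239 (M = -146 + (-20 + 5*(3*1))*(-1477) = -146 + (-20 + 5*3)*(-1477) = -146 + (-20 + 15)*(-1477) = -146 - 5*(-1477) = -146 + 7385 = 7239)
1/M = 1/7239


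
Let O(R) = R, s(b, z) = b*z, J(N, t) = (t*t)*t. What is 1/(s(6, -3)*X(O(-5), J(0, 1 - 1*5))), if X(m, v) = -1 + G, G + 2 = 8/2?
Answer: -1/18 ≈ -0.055556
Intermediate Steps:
J(N, t) = t³ (J(N, t) = t²*t = t³)
G = 2 (G = -2 + 8/2 = -2 + 8*(½) = -2 + 4 = 2)
X(m, v) = 1 (X(m, v) = -1 + 2 = 1)
1/(s(6, -3)*X(O(-5), J(0, 1 - 1*5))) = 1/((6*(-3))*1) = 1/(-18*1) = 1/(-18) = -1/18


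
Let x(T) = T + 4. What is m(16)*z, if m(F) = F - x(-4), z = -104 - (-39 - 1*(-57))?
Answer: -1952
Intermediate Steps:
z = -122 (z = -104 - (-39 + 57) = -104 - 1*18 = -104 - 18 = -122)
x(T) = 4 + T
m(F) = F (m(F) = F - (4 - 4) = F - 1*0 = F + 0 = F)
m(16)*z = 16*(-122) = -1952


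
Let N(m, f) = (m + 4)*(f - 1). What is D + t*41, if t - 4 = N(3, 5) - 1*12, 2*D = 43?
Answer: 1683/2 ≈ 841.50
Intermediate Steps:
D = 43/2 (D = (½)*43 = 43/2 ≈ 21.500)
N(m, f) = (-1 + f)*(4 + m) (N(m, f) = (4 + m)*(-1 + f) = (-1 + f)*(4 + m))
t = 20 (t = 4 + ((-4 - 1*3 + 4*5 + 5*3) - 1*12) = 4 + ((-4 - 3 + 20 + 15) - 12) = 4 + (28 - 12) = 4 + 16 = 20)
D + t*41 = 43/2 + 20*41 = 43/2 + 820 = 1683/2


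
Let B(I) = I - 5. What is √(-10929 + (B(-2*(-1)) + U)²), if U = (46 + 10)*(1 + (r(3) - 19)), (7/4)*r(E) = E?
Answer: 2*√206574 ≈ 909.01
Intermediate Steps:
r(E) = 4*E/7
B(I) = -5 + I
U = -912 (U = (46 + 10)*(1 + ((4/7)*3 - 19)) = 56*(1 + (12/7 - 19)) = 56*(1 - 121/7) = 56*(-114/7) = -912)
√(-10929 + (B(-2*(-1)) + U)²) = √(-10929 + ((-5 - 2*(-1)) - 912)²) = √(-10929 + ((-5 + 2) - 912)²) = √(-10929 + (-3 - 912)²) = √(-10929 + (-915)²) = √(-10929 + 837225) = √826296 = 2*√206574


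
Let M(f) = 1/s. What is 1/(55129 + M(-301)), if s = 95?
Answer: 95/5237256 ≈ 1.8139e-5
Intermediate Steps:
M(f) = 1/95
1/(55129 + M(-301)) = 1/(55129 + 1/95) = 1/(5237256/95) = 95/5237256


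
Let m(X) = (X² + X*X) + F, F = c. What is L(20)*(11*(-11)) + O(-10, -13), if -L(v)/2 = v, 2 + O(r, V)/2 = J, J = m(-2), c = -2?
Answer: 4848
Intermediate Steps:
F = -2
m(X) = -2 + 2*X² (m(X) = (X² + X*X) - 2 = (X² + X²) - 2 = 2*X² - 2 = -2 + 2*X²)
J = 6 (J = -2 + 2*(-2)² = -2 + 2*4 = -2 + 8 = 6)
O(r, V) = 8 (O(r, V) = -4 + 2*6 = -4 + 12 = 8)
L(v) = -2*v
L(20)*(11*(-11)) + O(-10, -13) = (-2*20)*(11*(-11)) + 8 = -40*(-121) + 8 = 4840 + 8 = 4848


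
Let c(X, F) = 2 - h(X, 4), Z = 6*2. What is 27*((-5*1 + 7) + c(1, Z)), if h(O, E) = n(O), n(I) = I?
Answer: 81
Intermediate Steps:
h(O, E) = O
Z = 12
c(X, F) = 2 - X
27*((-5*1 + 7) + c(1, Z)) = 27*((-5*1 + 7) + (2 - 1*1)) = 27*((-5 + 7) + (2 - 1)) = 27*(2 + 1) = 27*3 = 81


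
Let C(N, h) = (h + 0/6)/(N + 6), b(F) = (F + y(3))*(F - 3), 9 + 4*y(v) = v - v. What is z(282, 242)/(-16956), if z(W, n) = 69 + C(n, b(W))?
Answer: -4093/180864 ≈ -0.022630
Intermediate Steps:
y(v) = -9/4 (y(v) = -9/4 + (v - v)/4 = -9/4 + (¼)*0 = -9/4 + 0 = -9/4)
b(F) = (-3 + F)*(-9/4 + F) (b(F) = (F - 9/4)*(F - 3) = (-9/4 + F)*(-3 + F) = (-3 + F)*(-9/4 + F))
C(N, h) = h/(6 + N) (C(N, h) = (h + 0*(⅙))/(6 + N) = (h + 0)/(6 + N) = h/(6 + N))
z(W, n) = 69 + (27/4 + W² - 21*W/4)/(6 + n)
z(282, 242)/(-16956) = ((1683 - 21*282 + 4*282² + 276*242)/(4*(6 + 242)))/(-16956) = ((¼)*(1683 - 5922 + 4*79524 + 66792)/248)*(-1/16956) = ((¼)*(1/248)*(1683 - 5922 + 318096 + 66792))*(-1/16956) = ((¼)*(1/248)*380649)*(-1/16956) = (12279/32)*(-1/16956) = -4093/180864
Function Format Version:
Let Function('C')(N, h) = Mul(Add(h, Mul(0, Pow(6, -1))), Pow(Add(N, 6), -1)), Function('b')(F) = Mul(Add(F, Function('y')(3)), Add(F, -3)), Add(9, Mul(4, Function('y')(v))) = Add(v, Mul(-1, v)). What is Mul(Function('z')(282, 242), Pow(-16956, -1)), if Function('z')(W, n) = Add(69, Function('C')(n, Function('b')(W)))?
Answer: Rational(-4093, 180864) ≈ -0.022630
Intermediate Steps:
Function('y')(v) = Rational(-9, 4) (Function('y')(v) = Add(Rational(-9, 4), Mul(Rational(1, 4), Add(v, Mul(-1, v)))) = Add(Rational(-9, 4), Mul(Rational(1, 4), 0)) = Add(Rational(-9, 4), 0) = Rational(-9, 4))
Function('b')(F) = Mul(Add(-3, F), Add(Rational(-9, 4), F)) (Function('b')(F) = Mul(Add(F, Rational(-9, 4)), Add(F, -3)) = Mul(Add(Rational(-9, 4), F), Add(-3, F)) = Mul(Add(-3, F), Add(Rational(-9, 4), F)))
Function('C')(N, h) = Mul(h, Pow(Add(6, N), -1)) (Function('C')(N, h) = Mul(Add(h, Mul(0, Rational(1, 6))), Pow(Add(6, N), -1)) = Mul(Add(h, 0), Pow(Add(6, N), -1)) = Mul(h, Pow(Add(6, N), -1)))
Function('z')(W, n) = Add(69, Mul(Pow(Add(6, n), -1), Add(Rational(27, 4), Pow(W, 2), Mul(Rational(-21, 4), W)))) (Function('z')(W, n) = Add(69, Mul(Add(Rational(27, 4), Pow(W, 2), Mul(Rational(-21, 4), W)), Pow(Add(6, n), -1))) = Add(69, Mul(Pow(Add(6, n), -1), Add(Rational(27, 4), Pow(W, 2), Mul(Rational(-21, 4), W)))))
Mul(Function('z')(282, 242), Pow(-16956, -1)) = Mul(Mul(Rational(1, 4), Pow(Add(6, 242), -1), Add(1683, Mul(-21, 282), Mul(4, Pow(282, 2)), Mul(276, 242))), Pow(-16956, -1)) = Mul(Mul(Rational(1, 4), Pow(248, -1), Add(1683, -5922, Mul(4, 79524), 66792)), Rational(-1, 16956)) = Mul(Mul(Rational(1, 4), Rational(1, 248), Add(1683, -5922, 318096, 66792)), Rational(-1, 16956)) = Mul(Mul(Rational(1, 4), Rational(1, 248), 380649), Rational(-1, 16956)) = Mul(Rational(12279, 32), Rational(-1, 16956)) = Rational(-4093, 180864)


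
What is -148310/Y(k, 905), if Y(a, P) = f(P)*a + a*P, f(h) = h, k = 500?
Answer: -14831/90500 ≈ -0.16388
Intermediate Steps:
Y(a, P) = 2*P*a (Y(a, P) = P*a + a*P = P*a + P*a = 2*P*a)
-148310/Y(k, 905) = -148310/(2*905*500) = -148310/905000 = -148310*1/905000 = -14831/90500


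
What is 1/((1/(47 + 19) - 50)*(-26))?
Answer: 33/42887 ≈ 0.00076946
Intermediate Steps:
1/((1/(47 + 19) - 50)*(-26)) = 1/((1/66 - 50)*(-26)) = 1/(-3299/66*(-26)) = 1/(42887/33) = 33/42887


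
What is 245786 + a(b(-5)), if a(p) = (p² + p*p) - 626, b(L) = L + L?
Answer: 245360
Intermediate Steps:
b(L) = 2*L
a(p) = -626 + 2*p² (a(p) = (p² + p²) - 626 = 2*p² - 626 = -626 + 2*p²)
245786 + a(b(-5)) = 245786 + (-626 + 2*(2*(-5))²) = 245786 + (-626 + 2*(-10)²) = 245786 + (-626 + 2*100) = 245786 + (-626 + 200) = 245786 - 426 = 245360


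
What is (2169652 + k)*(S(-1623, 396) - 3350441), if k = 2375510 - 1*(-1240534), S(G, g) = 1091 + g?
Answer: -19376029761984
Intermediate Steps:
k = 3616044 (k = 2375510 + 1240534 = 3616044)
(2169652 + k)*(S(-1623, 396) - 3350441) = (2169652 + 3616044)*((1091 + 396) - 3350441) = 5785696*(1487 - 3350441) = 5785696*(-3348954) = -19376029761984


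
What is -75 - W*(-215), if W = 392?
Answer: 84205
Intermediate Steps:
-75 - W*(-215) = -75 - 1*392*(-215) = -75 - 392*(-215) = -75 + 84280 = 84205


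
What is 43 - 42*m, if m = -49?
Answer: 2101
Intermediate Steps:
43 - 42*m = 43 - 42*(-49) = 43 + 2058 = 2101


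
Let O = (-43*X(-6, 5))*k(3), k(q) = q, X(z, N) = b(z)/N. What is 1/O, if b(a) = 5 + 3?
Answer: -5/1032 ≈ -0.0048450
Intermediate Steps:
b(a) = 8
X(z, N) = 8/N
O = -1032/5 (O = -344/5*3 = -1032/5 ≈ -206.40)
1/O = 1/(-1032/5) = -5/1032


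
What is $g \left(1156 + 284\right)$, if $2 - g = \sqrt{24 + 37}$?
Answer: $2880 - 1440 \sqrt{61} \approx -8366.8$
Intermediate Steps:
$g = 2 - \sqrt{61}$ ($g = 2 - \sqrt{24 + 37} = 2 - \sqrt{61} \approx -5.8102$)
$g \left(1156 + 284\right) = \left(2 - \sqrt{61}\right) \left(1156 + 284\right) = \left(2 - \sqrt{61}\right) 1440 = 2880 - 1440 \sqrt{61}$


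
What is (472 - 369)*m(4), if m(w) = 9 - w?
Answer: 515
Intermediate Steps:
(472 - 369)*m(4) = (472 - 369)*(9 - 1*4) = 103*(9 - 4) = 103*5 = 515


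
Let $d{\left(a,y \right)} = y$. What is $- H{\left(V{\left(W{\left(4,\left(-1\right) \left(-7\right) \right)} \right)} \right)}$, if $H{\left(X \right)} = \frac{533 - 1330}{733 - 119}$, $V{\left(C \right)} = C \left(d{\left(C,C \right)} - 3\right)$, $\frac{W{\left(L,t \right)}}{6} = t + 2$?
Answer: $\frac{797}{614} \approx 1.298$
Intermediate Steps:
$W{\left(L,t \right)} = 12 + 6 t$ ($W{\left(L,t \right)} = 6 \left(t + 2\right) = 6 \left(2 + t\right) = 12 + 6 t$)
$V{\left(C \right)} = C \left(-3 + C\right)$ ($V{\left(C \right)} = C \left(C - 3\right) = C \left(-3 + C\right)$)
$H{\left(X \right)} = - \frac{797}{614}$
$- H{\left(V{\left(W{\left(4,\left(-1\right) \left(-7\right) \right)} \right)} \right)} = \left(-1\right) \left(- \frac{797}{614}\right) = \frac{797}{614}$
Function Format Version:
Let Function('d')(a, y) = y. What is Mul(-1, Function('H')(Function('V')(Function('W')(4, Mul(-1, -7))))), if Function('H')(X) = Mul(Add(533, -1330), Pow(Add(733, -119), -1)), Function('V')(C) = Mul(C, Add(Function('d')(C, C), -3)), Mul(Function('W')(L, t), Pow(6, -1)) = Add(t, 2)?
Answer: Rational(797, 614) ≈ 1.2980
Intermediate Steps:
Function('W')(L, t) = Add(12, Mul(6, t)) (Function('W')(L, t) = Mul(6, Add(t, 2)) = Mul(6, Add(2, t)) = Add(12, Mul(6, t)))
Function('V')(C) = Mul(C, Add(-3, C)) (Function('V')(C) = Mul(C, Add(C, -3)) = Mul(C, Add(-3, C)))
Function('H')(X) = Rational(-797, 614) (Function('H')(X) = Mul(-797, Pow(614, -1)) = Mul(-797, Rational(1, 614)) = Rational(-797, 614))
Mul(-1, Function('H')(Function('V')(Function('W')(4, Mul(-1, -7))))) = Mul(-1, Rational(-797, 614)) = Rational(797, 614)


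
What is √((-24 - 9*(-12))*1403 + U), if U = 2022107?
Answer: √2139959 ≈ 1462.9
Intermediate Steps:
√((-24 - 9*(-12))*1403 + U) = √((-24 - 9*(-12))*1403 + 2022107) = √((-24 + 108)*1403 + 2022107) = √(84*1403 + 2022107) = √(117852 + 2022107) = √2139959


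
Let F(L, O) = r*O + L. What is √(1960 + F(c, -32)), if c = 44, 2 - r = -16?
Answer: 2*√357 ≈ 37.789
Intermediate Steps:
r = 18 (r = 2 - 1*(-16) = 2 + 16 = 18)
F(L, O) = L + 18*O (F(L, O) = 18*O + L = L + 18*O)
√(1960 + F(c, -32)) = √(1960 + (44 + 18*(-32))) = √(1960 + (44 - 576)) = √(1960 - 532) = √1428 = 2*√357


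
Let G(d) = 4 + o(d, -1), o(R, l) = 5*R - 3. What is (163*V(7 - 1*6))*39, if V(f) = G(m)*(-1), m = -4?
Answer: 120783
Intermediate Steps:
o(R, l) = -3 + 5*R
G(d) = 1 + 5*d (G(d) = 4 + (-3 + 5*d) = 1 + 5*d)
V(f) = 19 (V(f) = (1 + 5*(-4))*(-1) = (1 - 20)*(-1) = -19*(-1) = 19)
(163*V(7 - 1*6))*39 = (163*19)*39 = 3097*39 = 120783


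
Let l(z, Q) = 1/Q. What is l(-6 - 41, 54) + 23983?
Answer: 1295083/54 ≈ 23983.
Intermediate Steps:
l(-6 - 41, 54) + 23983 = 1/54 + 23983 = 1295083/54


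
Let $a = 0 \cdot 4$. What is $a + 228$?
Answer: $228$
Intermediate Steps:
$a = 0$
$a + 228 = 0 + 228 = 228$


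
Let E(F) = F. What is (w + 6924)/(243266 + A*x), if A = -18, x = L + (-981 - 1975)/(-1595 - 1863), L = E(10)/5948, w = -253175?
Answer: -633116984773/625402843165 ≈ -1.0123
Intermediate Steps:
L = 5/2974 (L = 10/5948 = 10*(1/5948) = 5/2974 ≈ 0.0016812)
x = 4404217/5142046 (x = 5/2974 + (-981 - 1975)/(-1595 - 1863) = 5/2974 - 2956/(-3458) = 5/2974 - 2956*(-1/3458) = 5/2974 + 1478/1729 = 4404217/5142046 ≈ 0.85651)
(w + 6924)/(243266 + A*x) = (-253175 + 6924)/(243266 - 18*4404217/5142046) = -246251/(243266 - 39637953/2571023) = -246251/625402843165/2571023 = -246251*2571023/625402843165 = -633116984773/625402843165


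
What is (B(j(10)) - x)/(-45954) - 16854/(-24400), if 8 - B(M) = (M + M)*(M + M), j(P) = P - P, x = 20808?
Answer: 320507179/280319400 ≈ 1.1434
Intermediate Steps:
j(P) = 0
B(M) = 8 - 4*M² (B(M) = 8 - (M + M)*(M + M) = 8 - 2*M*2*M = 8 - 4*M²)
(B(j(10)) - x)/(-45954) - 16854/(-24400) = ((8 - 4*0²) - 1*20808)/(-45954) - 16854/(-24400) = ((8 - 4*0) - 20808)*(-1/45954) - 16854*(-1/24400) = ((8 + 0) - 20808)*(-1/45954) + 8427/12200 = (8 - 20808)*(-1/45954) + 8427/12200 = -20800*(-1/45954) + 8427/12200 = 10400/22977 + 8427/12200 = 320507179/280319400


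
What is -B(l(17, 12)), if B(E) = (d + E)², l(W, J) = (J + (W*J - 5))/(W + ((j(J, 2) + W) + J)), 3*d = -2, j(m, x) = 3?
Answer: -286225/21609 ≈ -13.246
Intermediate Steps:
d = -⅔ (d = (⅓)*(-2) = -⅔ ≈ -0.66667)
l(W, J) = (-5 + J + J*W)/(3 + J + 2*W) (l(W, J) = (J + (W*J - 5))/(W + ((3 + W) + J)) = (J + (J*W - 5))/(W + (3 + J + W)) = (J + (-5 + J*W))/(3 + J + 2*W) = (-5 + J + J*W)/(3 + J + 2*W))
B(E) = (-⅔ + E)²
-B(l(17, 12)) = -(-2 + 3*((-5 + 12 + 12*17)/(3 + 12 + 2*17)))²/9 = -(-2 + 3*((-5 + 12 + 204)/(3 + 12 + 34)))²/9 = -(-2 + 3*(211/49))²/9 = -(-2 + 633/49)²/9 = -(535/49)²/9 = -286225/(9*2401) = -1*286225/21609 = -286225/21609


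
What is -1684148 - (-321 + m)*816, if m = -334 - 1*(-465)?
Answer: -1529108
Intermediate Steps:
m = 131 (m = -334 + 465 = 131)
-1684148 - (-321 + m)*816 = -1684148 - (-321 + 131)*816 = -1684148 - (-190)*816 = -1684148 - 1*(-155040) = -1684148 + 155040 = -1529108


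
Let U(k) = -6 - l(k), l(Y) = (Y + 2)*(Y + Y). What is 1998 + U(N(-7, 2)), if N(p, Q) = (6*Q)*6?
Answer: -8664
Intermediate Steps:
l(Y) = 2*Y*(2 + Y) (l(Y) = (2 + Y)*(2*Y) = 2*Y*(2 + Y))
N(p, Q) = 36*Q
U(k) = -6 - 2*k*(2 + k)
1998 + U(N(-7, 2)) = 1998 + (-6 - 2*36*2*(2 + 36*2)) = 1998 + (-6 - 2*72*(2 + 72)) = 1998 + (-6 - 2*72*74) = 1998 + (-6 - 10656) = 1998 - 10662 = -8664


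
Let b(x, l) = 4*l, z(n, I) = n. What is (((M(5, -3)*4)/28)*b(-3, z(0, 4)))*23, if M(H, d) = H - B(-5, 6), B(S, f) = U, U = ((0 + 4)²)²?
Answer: 0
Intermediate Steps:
U = 256 (U = (4²)² = 16² = 256)
B(S, f) = 256
M(H, d) = -256 + H (M(H, d) = H - 1*256 = H - 256 = -256 + H)
(((M(5, -3)*4)/28)*b(-3, z(0, 4)))*23 = ((((-256 + 5)*4)/28)*(4*0))*23 = ((-251*4*(1/28))*0)*23 = (-1004*1/28*0)*23 = -251/7*0*23 = 0*23 = 0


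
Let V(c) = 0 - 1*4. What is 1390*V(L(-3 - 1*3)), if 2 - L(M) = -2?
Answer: -5560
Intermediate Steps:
L(M) = 4 (L(M) = 2 - 1*(-2) = 2 + 2 = 4)
V(c) = -4 (V(c) = 0 - 4 = -4)
1390*V(L(-3 - 1*3)) = 1390*(-4) = -5560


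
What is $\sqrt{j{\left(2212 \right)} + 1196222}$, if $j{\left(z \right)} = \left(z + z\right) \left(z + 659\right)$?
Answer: $\sqrt{13897526} \approx 3727.9$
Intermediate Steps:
$j{\left(z \right)} = 2 z \left(659 + z\right)$
$\sqrt{j{\left(2212 \right)} + 1196222} = \sqrt{2 \cdot 2212 \left(659 + 2212\right) + 1196222} = \sqrt{2 \cdot 2212 \cdot 2871 + 1196222} = \sqrt{12701304 + 1196222} = \sqrt{13897526}$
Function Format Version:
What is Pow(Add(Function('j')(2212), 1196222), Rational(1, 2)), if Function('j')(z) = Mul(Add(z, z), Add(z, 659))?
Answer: Pow(13897526, Rational(1, 2)) ≈ 3727.9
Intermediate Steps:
Function('j')(z) = Mul(2, z, Add(659, z)) (Function('j')(z) = Mul(Mul(2, z), Add(659, z)) = Mul(2, z, Add(659, z)))
Pow(Add(Function('j')(2212), 1196222), Rational(1, 2)) = Pow(Add(Mul(2, 2212, Add(659, 2212)), 1196222), Rational(1, 2)) = Pow(Add(Mul(2, 2212, 2871), 1196222), Rational(1, 2)) = Pow(Add(12701304, 1196222), Rational(1, 2)) = Pow(13897526, Rational(1, 2))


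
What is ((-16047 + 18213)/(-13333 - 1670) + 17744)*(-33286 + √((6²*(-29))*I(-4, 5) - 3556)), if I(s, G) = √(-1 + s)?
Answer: -2953700514292/5001 + 177474044*√(-889 - 261*I*√5)/5001 ≈ -5.9029e+8 - 1.1088e+6*I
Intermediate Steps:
((-16047 + 18213)/(-13333 - 1670) + 17744)*(-33286 + √((6²*(-29))*I(-4, 5) - 3556)) = ((-16047 + 18213)/(-13333 - 1670) + 17744)*(-33286 + √((6²*(-29))*√(-1 - 4) - 3556)) = (2166/(-15003) + 17744)*(-33286 + √((36*(-29))*√(-5) - 3556)) = (2166*(-1/15003) + 17744)*(-33286 + √(-1044*I*√5 - 3556)) = (-722/5001 + 17744)*(-33286 + √(-1044*I*√5 - 3556)) = 88737022*(-33286 + √(-3556 - 1044*I*√5))/5001 = -2953700514292/5001 + 88737022*√(-3556 - 1044*I*√5)/5001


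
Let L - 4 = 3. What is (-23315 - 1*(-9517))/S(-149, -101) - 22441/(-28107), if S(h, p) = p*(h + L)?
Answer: -32985782/201555297 ≈ -0.16366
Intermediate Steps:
L = 7 (L = 4 + 3 = 7)
S(h, p) = p*(7 + h) (S(h, p) = p*(h + 7) = p*(7 + h))
(-23315 - 1*(-9517))/S(-149, -101) - 22441/(-28107) = (-23315 - 1*(-9517))/((-101*(7 - 149))) - 22441/(-28107) = (-23315 + 9517)/((-101*(-142))) - 22441*(-1/28107) = -13798/14342 + 22441/28107 = -13798*1/14342 + 22441/28107 = -6899/7171 + 22441/28107 = -32985782/201555297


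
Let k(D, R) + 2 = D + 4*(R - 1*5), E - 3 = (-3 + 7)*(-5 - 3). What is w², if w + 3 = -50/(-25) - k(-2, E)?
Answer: 19321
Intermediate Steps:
E = -29 (E = 3 + (-3 + 7)*(-5 - 3) = 3 + 4*(-8) = 3 - 32 = -29)
k(D, R) = -22 + D + 4*R (k(D, R) = -2 + (D + 4*(R - 1*5)) = -2 + (D + 4*(R - 5)) = -2 + (D + 4*(-5 + R)) = -2 + (D + (-20 + 4*R)) = -2 + (-20 + D + 4*R) = -22 + D + 4*R)
w = 139 (w = -3 + (-50/(-25) - (-22 - 2 + 4*(-29))) = -3 + (-50*(-1/25) - (-22 - 2 - 116)) = -3 + (2 - 1*(-140)) = -3 + (2 + 140) = -3 + 142 = 139)
w² = 139² = 19321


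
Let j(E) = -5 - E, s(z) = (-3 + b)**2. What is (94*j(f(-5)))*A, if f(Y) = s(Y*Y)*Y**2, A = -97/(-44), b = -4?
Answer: -2803785/11 ≈ -2.5489e+5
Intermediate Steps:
s(z) = 49 (s(z) = (-3 - 4)**2 = (-7)**2 = 49)
A = 97/44 (A = -97*(-1/44) = 97/44 ≈ 2.2045)
f(Y) = 49*Y**2
(94*j(f(-5)))*A = (94*(-5 - 49*(-5)**2))*(97/44) = (94*(-5 - 49*25))*(97/44) = (94*(-5 - 1*1225))*(97/44) = (94*(-5 - 1225))*(97/44) = (94*(-1230))*(97/44) = -115620*97/44 = -2803785/11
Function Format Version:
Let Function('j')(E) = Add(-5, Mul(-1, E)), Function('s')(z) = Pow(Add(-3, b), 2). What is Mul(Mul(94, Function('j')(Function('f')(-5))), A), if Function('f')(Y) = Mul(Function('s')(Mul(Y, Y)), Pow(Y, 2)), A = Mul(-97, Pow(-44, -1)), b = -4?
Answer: Rational(-2803785, 11) ≈ -2.5489e+5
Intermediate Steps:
Function('s')(z) = 49 (Function('s')(z) = Pow(Add(-3, -4), 2) = Pow(-7, 2) = 49)
A = Rational(97, 44) (A = Mul(-97, Rational(-1, 44)) = Rational(97, 44) ≈ 2.2045)
Function('f')(Y) = Mul(49, Pow(Y, 2))
Mul(Mul(94, Function('j')(Function('f')(-5))), A) = Mul(Mul(94, Add(-5, Mul(-1, Mul(49, Pow(-5, 2))))), Rational(97, 44)) = Mul(Mul(94, Add(-5, Mul(-1, Mul(49, 25)))), Rational(97, 44)) = Mul(Mul(94, Add(-5, Mul(-1, 1225))), Rational(97, 44)) = Mul(Mul(94, Add(-5, -1225)), Rational(97, 44)) = Mul(Mul(94, -1230), Rational(97, 44)) = Mul(-115620, Rational(97, 44)) = Rational(-2803785, 11)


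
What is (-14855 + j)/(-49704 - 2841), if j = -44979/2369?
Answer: 35236474/124479105 ≈ 0.28307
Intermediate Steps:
j = -44979/2369 (j = -44979*1/2369 = -44979/2369 ≈ -18.986)
(-14855 + j)/(-49704 - 2841) = (-14855 - 44979/2369)/(-49704 - 2841) = -35236474/2369/(-52545) = -35236474/2369*(-1/52545) = 35236474/124479105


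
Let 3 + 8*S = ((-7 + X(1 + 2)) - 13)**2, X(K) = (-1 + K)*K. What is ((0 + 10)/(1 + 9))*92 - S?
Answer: 543/8 ≈ 67.875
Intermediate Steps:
X(K) = K*(-1 + K)
S = 193/8 (S = -3/8 + ((-7 + (1 + 2)*(-1 + (1 + 2))) - 13)**2/8 = -3/8 + ((-7 + 3*(-1 + 3)) - 13)**2/8 = -3/8 + ((-7 + 3*2) - 13)**2/8 = -3/8 + ((-7 + 6) - 13)**2/8 = -3/8 + (-1 - 13)**2/8 = -3/8 + (1/8)*(-14)**2 = -3/8 + (1/8)*196 = -3/8 + 49/2 = 193/8 ≈ 24.125)
((0 + 10)/(1 + 9))*92 - S = ((0 + 10)/(1 + 9))*92 - 1*193/8 = (10/10)*92 - 193/8 = (10*(1/10))*92 - 193/8 = 1*92 - 193/8 = 92 - 193/8 = 543/8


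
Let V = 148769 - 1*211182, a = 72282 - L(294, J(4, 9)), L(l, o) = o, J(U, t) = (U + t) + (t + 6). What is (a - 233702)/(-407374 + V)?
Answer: 161448/469787 ≈ 0.34366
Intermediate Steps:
J(U, t) = 6 + U + 2*t (J(U, t) = (U + t) + (6 + t) = 6 + U + 2*t)
a = 72254 (a = 72282 - (6 + 4 + 2*9) = 72282 - (6 + 4 + 18) = 72282 - 1*28 = 72282 - 28 = 72254)
V = -62413 (V = 148769 - 211182 = -62413)
(a - 233702)/(-407374 + V) = (72254 - 233702)/(-407374 - 62413) = -161448/(-469787) = -161448*(-1/469787) = 161448/469787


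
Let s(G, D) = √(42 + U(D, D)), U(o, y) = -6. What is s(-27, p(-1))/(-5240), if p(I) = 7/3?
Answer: -3/2620 ≈ -0.0011450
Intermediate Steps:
p(I) = 7/3 (p(I) = 7*(⅓) = 7/3)
s(G, D) = 6 (s(G, D) = √(42 - 6) = √36 = 6)
s(-27, p(-1))/(-5240) = 6/(-5240) = 6*(-1/5240) = -3/2620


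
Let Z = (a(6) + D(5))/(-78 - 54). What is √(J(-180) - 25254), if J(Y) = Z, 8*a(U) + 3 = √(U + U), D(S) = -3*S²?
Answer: √(-1760062986 - 132*√3)/264 ≈ 158.91*I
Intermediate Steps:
a(U) = -3/8 + √2*√U/8 (a(U) = -3/8 + √(U + U)/8 = -3/8 + √(2*U)/8 = -3/8 + (√2*√U)/8 = -3/8 + √2*√U/8)
Z = 201/352 - √3/528 (Z = ((-3/8 + √2*√6/8) - 3*5²)/(-78 - 54) = ((-3/8 + √3/4) - 3*25)/(-132) = ((-3/8 + √3/4) - 75)*(-1/132) = (-603/8 + √3/4)*(-1/132) = 201/352 - √3/528 ≈ 0.56774)
J(Y) = 201/352 - √3/528
√(J(-180) - 25254) = √((201/352 - √3/528) - 25254) = √(-8889207/352 - √3/528)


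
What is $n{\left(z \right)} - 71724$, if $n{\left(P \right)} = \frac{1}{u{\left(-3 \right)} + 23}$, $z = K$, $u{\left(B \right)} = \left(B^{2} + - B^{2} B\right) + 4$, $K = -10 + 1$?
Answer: $- \frac{4518611}{63} \approx -71724.0$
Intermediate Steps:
$K = -9$
$u{\left(B \right)} = 4 + B^{2} - B^{3}$ ($u{\left(B \right)} = \left(B^{2} - B^{3}\right) + 4 = 4 + B^{2} - B^{3}$)
$z = -9$
$n{\left(P \right)} = \frac{1}{63}$ ($n{\left(P \right)} = \frac{1}{\left(4 + \left(-3\right)^{2} - \left(-3\right)^{3}\right) + 23} = \frac{1}{\left(4 + 9 - -27\right) + 23} = \frac{1}{\left(4 + 9 + 27\right) + 23} = \frac{1}{40 + 23} = \frac{1}{63}$)
$n{\left(z \right)} - 71724 = \frac{1}{63} - 71724 = - \frac{4518611}{63}$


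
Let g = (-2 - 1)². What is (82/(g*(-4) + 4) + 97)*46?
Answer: 34753/8 ≈ 4344.1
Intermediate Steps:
g = 9 (g = (-3)² = 9)
(82/(g*(-4) + 4) + 97)*46 = (82/(9*(-4) + 4) + 97)*46 = (82/(-36 + 4) + 97)*46 = (82/(-32) + 97)*46 = (82*(-1/32) + 97)*46 = (-41/16 + 97)*46 = (1511/16)*46 = 34753/8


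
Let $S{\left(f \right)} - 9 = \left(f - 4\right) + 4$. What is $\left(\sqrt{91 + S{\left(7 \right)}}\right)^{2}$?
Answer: $107$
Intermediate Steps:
$S{\left(f \right)} = 9 + f$ ($S{\left(f \right)} = 9 + \left(\left(f - 4\right) + 4\right) = 9 + \left(\left(-4 + f\right) + 4\right) = 9 + f$)
$\left(\sqrt{91 + S{\left(7 \right)}}\right)^{2} = \left(\sqrt{91 + \left(9 + 7\right)}\right)^{2} = \left(\sqrt{91 + 16}\right)^{2} = \left(\sqrt{107}\right)^{2} = 107$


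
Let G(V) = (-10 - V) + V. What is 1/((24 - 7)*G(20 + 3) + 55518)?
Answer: 1/55348 ≈ 1.8068e-5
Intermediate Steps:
G(V) = -10
1/((24 - 7)*G(20 + 3) + 55518) = 1/((24 - 7)*(-10) + 55518) = 1/(17*(-10) + 55518) = 1/(-170 + 55518) = 1/55348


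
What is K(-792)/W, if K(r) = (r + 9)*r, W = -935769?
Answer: -206712/311923 ≈ -0.66270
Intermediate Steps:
K(r) = r*(9 + r) (K(r) = (9 + r)*r = r*(9 + r))
K(-792)/W = -792*(9 - 792)/(-935769) = -792*(-783)*(-1/935769) = 620136*(-1/935769) = -206712/311923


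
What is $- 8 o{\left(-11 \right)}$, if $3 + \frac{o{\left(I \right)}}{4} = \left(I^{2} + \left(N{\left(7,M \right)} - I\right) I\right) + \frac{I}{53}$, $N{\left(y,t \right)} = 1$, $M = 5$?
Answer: $\frac{24096}{53} \approx 454.64$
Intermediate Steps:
$o{\left(I \right)} = -12 + 4 I^{2} + \frac{4 I}{53} + 4 I \left(1 - I\right)$ ($o{\left(I \right)} = -12 + 4 \left(\left(I^{2} + \left(1 - I\right) I\right) + \frac{I}{53}\right) = -12 + 4 \left(\left(I^{2} + I \left(1 - I\right)\right) + I \frac{1}{53}\right) = -12 + 4 \left(\left(I^{2} + I \left(1 - I\right)\right) + \frac{I}{53}\right) = -12 + 4 \left(I^{2} + \frac{I}{53} + I \left(1 - I\right)\right) = -12 + \left(4 I^{2} + \frac{4 I}{53} + 4 I \left(1 - I\right)\right) = -12 + 4 I^{2} + \frac{4 I}{53} + 4 I \left(1 - I\right)$)
$- 8 o{\left(-11 \right)} = - 8 \left(-12 + \frac{216}{53} \left(-11\right)\right) = - 8 \left(-12 - \frac{2376}{53}\right) = \left(-8\right) \left(- \frac{3012}{53}\right) = \frac{24096}{53}$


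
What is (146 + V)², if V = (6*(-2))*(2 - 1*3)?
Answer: 24964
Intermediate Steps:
V = 12 (V = -12*(2 - 3) = -12*(-1) = 12)
(146 + V)² = (146 + 12)² = 158² = 24964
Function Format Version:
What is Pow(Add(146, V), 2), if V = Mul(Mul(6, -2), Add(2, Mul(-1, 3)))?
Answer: 24964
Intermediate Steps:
V = 12 (V = Mul(-12, Add(2, -3)) = Mul(-12, -1) = 12)
Pow(Add(146, V), 2) = Pow(Add(146, 12), 2) = Pow(158, 2) = 24964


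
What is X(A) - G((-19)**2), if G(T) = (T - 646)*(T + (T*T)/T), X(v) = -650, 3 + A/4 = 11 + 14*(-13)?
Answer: 205120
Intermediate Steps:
A = -696 (A = -12 + 4*(11 + 14*(-13)) = -12 + 4*(11 - 182) = -12 + 4*(-171) = -12 - 684 = -696)
G(T) = 2*T*(-646 + T) (G(T) = (-646 + T)*(T + T**2/T) = (-646 + T)*(T + T) = (-646 + T)*(2*T) = 2*T*(-646 + T))
X(A) - G((-19)**2) = -650 - 2*(-19)**2*(-646 + (-19)**2) = -650 - 2*361*(-646 + 361) = -650 - 2*361*(-285) = -650 - 1*(-205770) = -650 + 205770 = 205120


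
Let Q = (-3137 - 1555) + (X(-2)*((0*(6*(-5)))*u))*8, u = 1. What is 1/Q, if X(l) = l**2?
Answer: -1/4692 ≈ -0.00021313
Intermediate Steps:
Q = -4692 (Q = (-3137 - 1555) + ((-2)**2*((0*(6*(-5)))*1))*8 = -4692 + (4*((0*(-30))*1))*8 = -4692 + (4*(0*1))*8 = -4692 + (4*0)*8 = -4692 + 0*8 = -4692 + 0 = -4692)
1/Q = 1/(-4692) = -1/4692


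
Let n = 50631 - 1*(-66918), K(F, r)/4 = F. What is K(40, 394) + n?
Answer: 117709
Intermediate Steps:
K(F, r) = 4*F
n = 117549 (n = 50631 + 66918 = 117549)
K(40, 394) + n = 4*40 + 117549 = 160 + 117549 = 117709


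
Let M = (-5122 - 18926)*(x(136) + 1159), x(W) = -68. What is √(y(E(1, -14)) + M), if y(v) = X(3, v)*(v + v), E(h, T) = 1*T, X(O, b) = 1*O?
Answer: 2*I*√6559113 ≈ 5122.2*I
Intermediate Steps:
X(O, b) = O
E(h, T) = T
y(v) = 6*v (y(v) = 3*(v + v) = 3*(2*v) = 6*v)
M = -26236368 (M = (-5122 - 18926)*(-68 + 1159) = -24048*1091 = -26236368)
√(y(E(1, -14)) + M) = √(6*(-14) - 26236368) = √(-84 - 26236368) = √(-26236452) = 2*I*√6559113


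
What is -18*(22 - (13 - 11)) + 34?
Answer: -326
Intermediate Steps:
-18*(22 - (13 - 11)) + 34 = -18*(22 - 1*2) + 34 = -18*(22 - 2) + 34 = -18*20 + 34 = -360 + 34 = -326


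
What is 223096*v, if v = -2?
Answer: -446192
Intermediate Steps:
223096*v = 223096*(-2) = -446192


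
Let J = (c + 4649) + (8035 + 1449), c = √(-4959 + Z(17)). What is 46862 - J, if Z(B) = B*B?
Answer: 32729 - I*√4670 ≈ 32729.0 - 68.337*I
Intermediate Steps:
Z(B) = B²
c = I*√4670 (c = √(-4959 + 17²) = √(-4959 + 289) = √(-4670) = I*√4670 ≈ 68.337*I)
J = 14133 + I*√4670 (J = (I*√4670 + 4649) + (8035 + 1449) = (4649 + I*√4670) + 9484 = 14133 + I*√4670 ≈ 14133.0 + 68.337*I)
46862 - J = 46862 - (14133 + I*√4670) = 46862 + (-14133 - I*√4670) = 32729 - I*√4670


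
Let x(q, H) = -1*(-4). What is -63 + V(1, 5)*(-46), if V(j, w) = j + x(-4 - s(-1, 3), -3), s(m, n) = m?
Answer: -293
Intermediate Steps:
x(q, H) = 4
V(j, w) = 4 + j (V(j, w) = j + 4 = 4 + j)
-63 + V(1, 5)*(-46) = -63 + (4 + 1)*(-46) = -63 + 5*(-46) = -63 - 230 = -293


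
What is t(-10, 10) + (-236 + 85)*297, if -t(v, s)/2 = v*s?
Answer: -44647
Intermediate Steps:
t(v, s) = -2*s*v (t(v, s) = -2*v*s = -2*s*v)
t(-10, 10) + (-236 + 85)*297 = -2*10*(-10) + (-236 + 85)*297 = 200 - 151*297 = 200 - 44847 = -44647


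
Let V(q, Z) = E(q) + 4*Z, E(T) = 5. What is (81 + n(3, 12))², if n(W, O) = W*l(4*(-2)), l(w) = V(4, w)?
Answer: 0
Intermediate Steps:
V(q, Z) = 5 + 4*Z
l(w) = 5 + 4*w
n(W, O) = -27*W (n(W, O) = W*(5 + 4*(4*(-2))) = W*(5 + 4*(-8)) = W*(5 - 32) = W*(-27) = -27*W)
(81 + n(3, 12))² = (81 - 27*3)² = (81 - 81)² = 0² = 0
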